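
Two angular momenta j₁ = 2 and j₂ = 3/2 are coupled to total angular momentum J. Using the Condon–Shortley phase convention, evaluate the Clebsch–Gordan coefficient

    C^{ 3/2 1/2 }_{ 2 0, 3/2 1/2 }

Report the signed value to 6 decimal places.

√[4·2!2!1!/6! · 2!2!2!1!2!1!] = √(16/45)
  +(−1)^1/∏(1,1,1,1,1,0)! = -1  (running -1)
  +(−1)^2/∏(2,0,0,0,2,1)! = 1/4  (running -3/4)
⟨..|..⟩ = √(16/45)·(-3/4) = -0.447214

-0.447214  (= −√(1/5))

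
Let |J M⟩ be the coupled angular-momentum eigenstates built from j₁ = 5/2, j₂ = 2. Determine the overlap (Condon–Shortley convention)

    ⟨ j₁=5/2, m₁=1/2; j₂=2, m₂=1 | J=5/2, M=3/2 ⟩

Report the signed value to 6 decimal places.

−√(6/35) ≈ -0.414039

j₁+j₂−J=2  J+j₁−j₂=3  J−j₁+j₂=2  j₁+j₂+J+1=8
(j₁±m₁, j₂±m₂, J±M) = (3,2,3,1,4,1)
P² = 216/35
sum k=1..2:
  [1] −1/4 = -1/4
  [2] +1/12 = 1/12
S = -1/6
C² = P²·S² = 6/35 ; C = -0.414039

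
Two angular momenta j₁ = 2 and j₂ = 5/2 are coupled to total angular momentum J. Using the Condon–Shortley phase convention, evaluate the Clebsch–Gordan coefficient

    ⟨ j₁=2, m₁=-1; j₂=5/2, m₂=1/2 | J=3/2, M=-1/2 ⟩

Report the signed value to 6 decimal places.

+0.487950

triangle: 3!×1!×2!/7! = 12/5040
(j±m)!: 1!×3!×3!×2!×1!×2! = 144
prefactor² = (2J+1)×Δ×N² = 48/35
  k=2: +1/(2!×1!×1!×1!×0!×1!) = 1/2
  k=3: −1/(3!×0!×0!×0!×1!×2!) = -1/12
Σ = 5/12  ⇒  CG² = 48/35×5/12² = 5/21
CG = +√(5/21) = +0.487950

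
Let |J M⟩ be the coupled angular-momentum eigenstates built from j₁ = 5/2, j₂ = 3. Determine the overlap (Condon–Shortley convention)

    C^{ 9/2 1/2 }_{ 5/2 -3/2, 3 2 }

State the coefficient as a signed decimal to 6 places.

triangle: 1!×4!×5!/11! = 2880/39916800
(j±m)!: 1!×4!×5!×1!×5!×4! = 8294400
prefactor² = (2J+1)×Δ×N² = 460800/77
  k=0: +1/(0!×1!×4!×5!×0!×0!) = 1/2880
  k=1: −1/(1!×0!×3!×4!×1!×1!) = -1/144
Σ = -19/2880  ⇒  CG² = 460800/77×(-19/2880)² = 361/1386
CG = −√(361/1386) = -0.510355

−√(361/1386) ≈ -0.510355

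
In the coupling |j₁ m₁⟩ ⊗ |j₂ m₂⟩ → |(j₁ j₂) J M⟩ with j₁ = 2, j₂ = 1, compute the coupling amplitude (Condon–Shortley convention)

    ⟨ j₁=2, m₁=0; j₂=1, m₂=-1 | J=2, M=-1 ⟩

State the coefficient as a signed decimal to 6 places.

+0.707107  (= +√(1/2))

j₁+j₂−J=1  J+j₁−j₂=3  J−j₁+j₂=1  j₁+j₂+J+1=6
(j₁±m₁, j₂±m₂, J±M) = (2,2,0,2,1,3)
P² = 2
sum k=0..0:
  [0] +1/2 = 1/2
S = 1/2
C² = P²·S² = 1/2 ; C = +0.707107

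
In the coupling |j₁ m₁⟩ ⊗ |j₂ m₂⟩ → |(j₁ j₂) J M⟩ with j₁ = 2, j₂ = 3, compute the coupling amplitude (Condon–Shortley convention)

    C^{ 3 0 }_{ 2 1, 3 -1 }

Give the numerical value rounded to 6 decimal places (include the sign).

j₁+j₂−J=2  J+j₁−j₂=2  J−j₁+j₂=4  j₁+j₂+J+1=9
(j₁±m₁, j₂±m₂, J±M) = (3,1,2,4,3,3)
P² = 96/5
sum k=0..1:
  [0] +1/8 = 1/8
  [1] −1/12 = -1/12
S = 1/24
C² = P²·S² = 1/30 ; C = +0.182574

+√(1/30) ≈ +0.182574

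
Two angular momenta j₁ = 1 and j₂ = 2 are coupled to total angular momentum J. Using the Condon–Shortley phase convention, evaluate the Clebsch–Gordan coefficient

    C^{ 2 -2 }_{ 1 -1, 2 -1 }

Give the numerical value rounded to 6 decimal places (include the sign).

-0.577350  (= −√(1/3))

j₁+j₂−J=1  J+j₁−j₂=1  J−j₁+j₂=3  j₁+j₂+J+1=6
(j₁±m₁, j₂±m₂, J±M) = (0,2,1,3,0,4)
P² = 12
sum k=1..1:
  [1] −1/6 = -1/6
S = -1/6
C² = P²·S² = 1/3 ; C = -0.577350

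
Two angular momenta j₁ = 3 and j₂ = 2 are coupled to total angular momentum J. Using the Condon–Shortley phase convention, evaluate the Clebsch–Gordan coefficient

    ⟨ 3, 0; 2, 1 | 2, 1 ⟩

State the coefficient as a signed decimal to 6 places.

+√(2/7) ≈ +0.534522

√[5·3!3!1!/8! · 3!3!3!1!3!1!] = √(81/14)
  +(−1)^2/∏(2,1,1,1,2,0)! = 1/4  (running 1/4)
  +(−1)^3/∏(3,0,0,0,3,1)! = -1/36  (running 2/9)
⟨..|..⟩ = √(81/14)·(2/9) = +0.534522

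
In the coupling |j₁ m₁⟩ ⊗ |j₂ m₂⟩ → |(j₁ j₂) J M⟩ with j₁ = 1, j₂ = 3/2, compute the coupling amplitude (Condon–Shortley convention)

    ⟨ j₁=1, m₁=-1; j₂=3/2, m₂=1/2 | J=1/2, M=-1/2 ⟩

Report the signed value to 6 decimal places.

triangle: 2!×0!×1!/4! = 2/24
(j±m)!: 0!×2!×2!×1!×0!×1! = 4
prefactor² = (2J+1)×Δ×N² = 2/3
  k=2: +1/(2!×0!×0!×0!×0!×1!) = 1/2
Σ = 1/2  ⇒  CG² = 2/3×1/2² = 1/6
CG = +√(1/6) = +0.408248

+√(1/6) ≈ +0.408248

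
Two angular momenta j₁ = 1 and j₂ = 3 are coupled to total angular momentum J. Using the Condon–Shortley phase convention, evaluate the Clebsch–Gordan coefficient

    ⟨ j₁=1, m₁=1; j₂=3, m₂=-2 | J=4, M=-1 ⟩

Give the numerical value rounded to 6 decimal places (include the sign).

j₁+j₂−J=0  J+j₁−j₂=2  J−j₁+j₂=6  j₁+j₂+J+1=9
(j₁±m₁, j₂±m₂, J±M) = (2,0,1,5,3,5)
P² = 43200/7
sum k=0..0:
  [0] +1/240 = 1/240
S = 1/240
C² = P²·S² = 3/28 ; C = +0.327327

+√(3/28) = +0.327327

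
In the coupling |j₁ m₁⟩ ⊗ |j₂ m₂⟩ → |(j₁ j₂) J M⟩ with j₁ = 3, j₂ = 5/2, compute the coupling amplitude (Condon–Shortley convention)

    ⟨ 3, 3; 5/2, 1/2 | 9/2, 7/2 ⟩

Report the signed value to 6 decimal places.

√[10·1!5!4!/11! · 6!0!3!2!8!1!] = √(2764800/11)
  +(−1)^0/∏(0,1,0,3,5,1)! = 1/720  (running 1/720)
⟨..|..⟩ = √(2764800/11)·(1/720) = +0.696311

+√(16/33) = +0.696311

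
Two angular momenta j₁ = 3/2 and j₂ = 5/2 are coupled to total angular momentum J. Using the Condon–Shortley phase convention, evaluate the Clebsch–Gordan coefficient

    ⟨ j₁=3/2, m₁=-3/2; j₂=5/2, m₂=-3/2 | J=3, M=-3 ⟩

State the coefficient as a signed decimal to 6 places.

j₁+j₂−J=1  J+j₁−j₂=2  J−j₁+j₂=4  j₁+j₂+J+1=8
(j₁±m₁, j₂±m₂, J±M) = (0,3,1,4,0,6)
P² = 864
sum k=1..1:
  [1] −1/48 = -1/48
S = -1/48
C² = P²·S² = 3/8 ; C = -0.612372

-0.612372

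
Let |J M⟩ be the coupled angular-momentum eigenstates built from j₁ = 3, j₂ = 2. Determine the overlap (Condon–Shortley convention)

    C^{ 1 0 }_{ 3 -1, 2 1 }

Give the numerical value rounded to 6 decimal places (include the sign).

−√(8/35) ≈ -0.478091

√[3·4!2!0!/7! · 2!4!3!1!1!1!] = √(288/35)
  +(−1)^3/∏(3,1,1,0,1,0)! = -1/6  (running -1/6)
⟨..|..⟩ = √(288/35)·(-1/6) = -0.478091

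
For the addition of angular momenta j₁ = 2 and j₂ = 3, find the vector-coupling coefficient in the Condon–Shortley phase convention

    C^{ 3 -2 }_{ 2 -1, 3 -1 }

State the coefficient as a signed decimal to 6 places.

−√(1/4) = -0.500000

√[7·2!2!4!/9! · 1!3!2!4!1!5!] = √(64)
  +(−1)^1/∏(1,1,2,1,0,3)! = -1/12  (running -1/12)
  +(−1)^2/∏(2,0,1,0,1,4)! = 1/48  (running -1/16)
⟨..|..⟩ = √(64)·(-1/16) = -0.500000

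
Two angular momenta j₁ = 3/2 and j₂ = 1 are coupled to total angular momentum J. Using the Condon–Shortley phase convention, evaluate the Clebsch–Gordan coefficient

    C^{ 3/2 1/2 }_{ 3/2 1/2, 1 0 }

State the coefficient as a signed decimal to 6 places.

√[4·1!2!1!/5! · 2!1!1!1!2!1!] = √(4/15)
  +(−1)^0/∏(0,1,1,1,1,0)! = 1  (running 1)
  +(−1)^1/∏(1,0,0,0,2,1)! = -1/2  (running 1/2)
⟨..|..⟩ = √(4/15)·(1/2) = +0.258199

+0.258199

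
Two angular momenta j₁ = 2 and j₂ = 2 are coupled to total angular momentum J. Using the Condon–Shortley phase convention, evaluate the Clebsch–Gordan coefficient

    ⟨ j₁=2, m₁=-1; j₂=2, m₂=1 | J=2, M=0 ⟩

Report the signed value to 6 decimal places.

+0.267261  (= +√(1/14))

√[5·2!2!2!/7! · 1!3!3!1!2!2!] = √(8/7)
  +(−1)^1/∏(1,1,2,2,0,0)! = -1/4  (running -1/4)
  +(−1)^2/∏(2,0,1,1,1,1)! = 1/2  (running 1/4)
⟨..|..⟩ = √(8/7)·(1/4) = +0.267261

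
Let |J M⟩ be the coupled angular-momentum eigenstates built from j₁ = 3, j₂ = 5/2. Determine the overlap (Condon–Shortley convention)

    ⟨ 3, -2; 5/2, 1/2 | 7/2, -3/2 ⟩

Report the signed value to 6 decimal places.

j₁+j₂−J=2  J+j₁−j₂=4  J−j₁+j₂=3  j₁+j₂+J+1=10
(j₁±m₁, j₂±m₂, J±M) = (1,5,3,2,2,5)
P² = 1536/7
sum k=1..2:
  [1] −1/48 = -1/48
  [2] +1/24 = 1/24
S = 1/48
C² = P²·S² = 2/21 ; C = +0.308607

+√(2/21) = +0.308607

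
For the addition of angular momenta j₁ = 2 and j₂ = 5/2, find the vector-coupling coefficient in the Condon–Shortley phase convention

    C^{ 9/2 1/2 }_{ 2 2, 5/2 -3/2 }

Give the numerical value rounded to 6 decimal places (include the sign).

+0.199205

√[10·0!4!5!/10! · 4!0!1!4!5!4!] = √(92160/7)
  +(−1)^0/∏(0,0,0,1,4,4)! = 1/576  (running 1/576)
⟨..|..⟩ = √(92160/7)·(1/576) = +0.199205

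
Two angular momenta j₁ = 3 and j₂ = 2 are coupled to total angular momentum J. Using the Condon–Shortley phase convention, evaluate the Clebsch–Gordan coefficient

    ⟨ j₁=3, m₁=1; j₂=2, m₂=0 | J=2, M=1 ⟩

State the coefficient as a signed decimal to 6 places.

j₁+j₂−J=3  J+j₁−j₂=3  J−j₁+j₂=1  j₁+j₂+J+1=8
(j₁±m₁, j₂±m₂, J±M) = (4,2,2,2,3,1)
P² = 36/7
sum k=1..2:
  [1] −1/4 = -1/4
  [2] +1/12 = 1/12
S = -1/6
C² = P²·S² = 1/7 ; C = -0.377964

−√(1/7) = -0.377964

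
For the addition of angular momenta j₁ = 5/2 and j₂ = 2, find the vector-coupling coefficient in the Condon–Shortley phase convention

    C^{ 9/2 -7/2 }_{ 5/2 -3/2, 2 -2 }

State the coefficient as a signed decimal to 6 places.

j₁+j₂−J=0  J+j₁−j₂=5  J−j₁+j₂=4  j₁+j₂+J+1=10
(j₁±m₁, j₂±m₂, J±M) = (1,4,0,4,1,8)
P² = 184320
sum k=0..0:
  [0] +1/576 = 1/576
S = 1/576
C² = P²·S² = 5/9 ; C = +0.745356

+0.745356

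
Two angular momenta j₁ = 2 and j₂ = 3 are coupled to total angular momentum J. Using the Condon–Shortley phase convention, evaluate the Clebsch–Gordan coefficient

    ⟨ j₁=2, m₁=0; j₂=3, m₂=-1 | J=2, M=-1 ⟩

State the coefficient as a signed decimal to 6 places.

−√(1/7) = -0.377964

triangle: 3!×1!×3!/8! = 36/40320
(j±m)!: 2!×2!×2!×4!×1!×3! = 1152
prefactor² = (2J+1)×Δ×N² = 36/7
  k=1: −1/(1!×2!×1!×1!×0!×2!) = -1/4
  k=2: +1/(2!×1!×0!×0!×1!×3!) = 1/12
Σ = -1/6  ⇒  CG² = 36/7×(-1/6)² = 1/7
CG = −√(1/7) = -0.377964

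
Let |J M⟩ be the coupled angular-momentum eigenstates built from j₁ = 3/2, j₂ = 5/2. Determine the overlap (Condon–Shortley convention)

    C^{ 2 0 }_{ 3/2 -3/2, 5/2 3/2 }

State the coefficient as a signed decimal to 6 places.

+√(3/7) ≈ +0.654654

triangle: 2!·1!·3!/7! = 12/5040
(j±m)!: 0!·3!·4!·1!·2!·2! = 576
prefactor² = (2J+1)·Δ·N² = 48/7
  k=2: +1/(2!·0!·1!·2!·0!·1!) = 1/4
Σ = 1/4  ⇒  CG² = 48/7·1/4² = 3/7
CG = +√(3/7) = +0.654654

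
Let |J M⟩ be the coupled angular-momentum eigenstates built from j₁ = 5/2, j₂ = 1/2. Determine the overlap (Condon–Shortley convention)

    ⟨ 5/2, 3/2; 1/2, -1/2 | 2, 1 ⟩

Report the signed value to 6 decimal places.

+0.816497

√[5·1!4!0!/6! · 4!1!0!1!3!1!] = √(24)
  +(−1)^0/∏(0,1,1,0,3,0)! = 1/6  (running 1/6)
⟨..|..⟩ = √(24)·(1/6) = +0.816497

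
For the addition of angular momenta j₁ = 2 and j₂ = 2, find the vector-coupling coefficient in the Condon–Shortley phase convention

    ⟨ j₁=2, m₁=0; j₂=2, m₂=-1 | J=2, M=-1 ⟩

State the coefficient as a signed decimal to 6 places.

−√(1/14) ≈ -0.267261

triangle: 2!·2!·2!/7! = 8/5040
(j±m)!: 2!·2!·1!·3!·1!·3! = 144
prefactor² = (2J+1)·Δ·N² = 8/7
  k=0: +1/(0!·2!·2!·1!·0!·1!) = 1/4
  k=1: −1/(1!·1!·1!·0!·1!·2!) = -1/2
Σ = -1/4  ⇒  CG² = 8/7·(-1/4)² = 1/14
CG = −√(1/14) = -0.267261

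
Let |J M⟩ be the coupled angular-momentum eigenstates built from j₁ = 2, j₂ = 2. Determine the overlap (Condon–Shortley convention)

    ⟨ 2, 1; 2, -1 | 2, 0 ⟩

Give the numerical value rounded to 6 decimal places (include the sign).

triangle: 2!*2!*2!/7! = 8/5040
(j±m)!: 3!*1!*1!*3!*2!*2! = 144
prefactor² = (2J+1)*Δ*N² = 8/7
  k=0: +1/(0!*2!*1!*1!*1!*1!) = 1/2
  k=1: −1/(1!*1!*0!*0!*2!*2!) = -1/4
Σ = 1/4  ⇒  CG² = 8/7*1/4² = 1/14
CG = +√(1/14) = +0.267261

+√(1/14) ≈ +0.267261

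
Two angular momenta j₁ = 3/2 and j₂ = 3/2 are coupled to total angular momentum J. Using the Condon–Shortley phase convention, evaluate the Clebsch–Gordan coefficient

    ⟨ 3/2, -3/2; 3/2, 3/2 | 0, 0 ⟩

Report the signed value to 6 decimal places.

-0.500000

j₁+j₂−J=3  J+j₁−j₂=0  J−j₁+j₂=0  j₁+j₂+J+1=4
(j₁±m₁, j₂±m₂, J±M) = (0,3,3,0,0,0)
P² = 9
sum k=3..3:
  [3] −1/6 = -1/6
S = -1/6
C² = P²·S² = 1/4 ; C = -0.500000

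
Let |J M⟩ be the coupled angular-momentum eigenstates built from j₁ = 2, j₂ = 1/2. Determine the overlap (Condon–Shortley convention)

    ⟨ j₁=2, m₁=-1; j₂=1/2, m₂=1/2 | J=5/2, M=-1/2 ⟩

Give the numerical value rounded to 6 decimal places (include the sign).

√[6·0!4!1!/6! · 1!3!1!0!2!3!] = √(72/5)
  +(−1)^0/∏(0,0,3,1,1,0)! = 1/6  (running 1/6)
⟨..|..⟩ = √(72/5)·(1/6) = +0.632456

+√(2/5) ≈ +0.632456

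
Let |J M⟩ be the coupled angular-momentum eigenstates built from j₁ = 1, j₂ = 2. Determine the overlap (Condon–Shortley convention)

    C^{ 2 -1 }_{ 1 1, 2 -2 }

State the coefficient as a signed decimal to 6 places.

+0.577350

triangle: 1!×1!×3!/6! = 6/720
(j±m)!: 2!×0!×0!×4!×1!×3! = 288
prefactor² = (2J+1)×Δ×N² = 12
  k=0: +1/(0!×1!×0!×0!×1!×3!) = 1/6
Σ = 1/6  ⇒  CG² = 12×1/6² = 1/3
CG = +√(1/3) = +0.577350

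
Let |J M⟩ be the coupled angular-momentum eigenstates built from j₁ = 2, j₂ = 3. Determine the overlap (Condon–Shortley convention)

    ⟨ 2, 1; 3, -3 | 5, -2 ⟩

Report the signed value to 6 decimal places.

j₁+j₂−J=0  J+j₁−j₂=4  J−j₁+j₂=6  j₁+j₂+J+1=11
(j₁±m₁, j₂±m₂, J±M) = (3,1,0,6,3,7)
P² = 622080
sum k=0..0:
  [0] +1/4320 = 1/4320
S = 1/4320
C² = P²·S² = 1/30 ; C = +0.182574

+0.182574  (= +√(1/30))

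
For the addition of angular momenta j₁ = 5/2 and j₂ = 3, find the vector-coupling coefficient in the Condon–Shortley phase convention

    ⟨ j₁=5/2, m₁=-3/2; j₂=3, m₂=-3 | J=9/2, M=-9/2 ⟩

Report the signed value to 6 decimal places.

+√(6/11) = +0.738549

triangle: 1!·4!·5!/11! = 2880/39916800
(j±m)!: 1!·4!·0!·6!·0!·9! = 6270566400
prefactor² = (2J+1)·Δ·N² = 49766400/11
  k=0: +1/(0!·1!·4!·0!·0!·5!) = 1/2880
Σ = 1/2880  ⇒  CG² = 49766400/11·1/2880² = 6/11
CG = +√(6/11) = +0.738549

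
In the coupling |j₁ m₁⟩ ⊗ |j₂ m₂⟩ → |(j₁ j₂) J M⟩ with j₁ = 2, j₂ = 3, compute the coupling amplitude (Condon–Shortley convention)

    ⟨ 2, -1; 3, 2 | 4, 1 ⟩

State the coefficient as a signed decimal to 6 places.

√[9·1!3!5!/10! · 1!3!5!1!5!3!] = √(6480/7)
  +(−1)^0/∏(0,1,3,5,0,0)! = 1/720  (running 1/720)
  +(−1)^1/∏(1,0,2,4,1,1)! = -1/48  (running -7/360)
⟨..|..⟩ = √(6480/7)·(-7/360) = -0.591608

−√(7/20) ≈ -0.591608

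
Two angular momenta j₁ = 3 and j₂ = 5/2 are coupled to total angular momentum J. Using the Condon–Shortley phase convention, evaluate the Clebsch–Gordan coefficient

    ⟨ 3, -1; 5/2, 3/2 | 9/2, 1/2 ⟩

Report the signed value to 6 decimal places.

√[10·1!5!4!/11! · 2!4!4!1!5!4!] = √(184320/77)
  +(−1)^0/∏(0,1,4,4,1,0)! = 1/576  (running 1/576)
  +(−1)^1/∏(1,0,3,3,2,1)! = -1/72  (running -7/576)
⟨..|..⟩ = √(184320/77)·(-7/576) = -0.594588

-0.594588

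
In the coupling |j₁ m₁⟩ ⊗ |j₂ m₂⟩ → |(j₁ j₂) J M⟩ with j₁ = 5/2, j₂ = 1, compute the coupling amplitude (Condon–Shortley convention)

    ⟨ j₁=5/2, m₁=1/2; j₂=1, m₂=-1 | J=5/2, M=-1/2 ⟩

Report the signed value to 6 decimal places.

j₁+j₂−J=1  J+j₁−j₂=4  J−j₁+j₂=1  j₁+j₂+J+1=7
(j₁±m₁, j₂±m₂, J±M) = (3,2,0,2,2,3)
P² = 288/35
sum k=0..0:
  [0] +1/4 = 1/4
S = 1/4
C² = P²·S² = 18/35 ; C = +0.717137

+0.717137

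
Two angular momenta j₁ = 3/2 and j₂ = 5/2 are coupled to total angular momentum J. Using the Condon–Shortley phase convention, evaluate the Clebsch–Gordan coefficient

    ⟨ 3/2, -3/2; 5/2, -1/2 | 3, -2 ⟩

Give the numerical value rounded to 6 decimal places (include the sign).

j₁+j₂−J=1  J+j₁−j₂=2  J−j₁+j₂=4  j₁+j₂+J+1=8
(j₁±m₁, j₂±m₂, J±M) = (0,3,2,3,1,5)
P² = 72
sum k=1..1:
  [1] −1/12 = -1/12
S = -1/12
C² = P²·S² = 1/2 ; C = -0.707107

-0.707107  (= −√(1/2))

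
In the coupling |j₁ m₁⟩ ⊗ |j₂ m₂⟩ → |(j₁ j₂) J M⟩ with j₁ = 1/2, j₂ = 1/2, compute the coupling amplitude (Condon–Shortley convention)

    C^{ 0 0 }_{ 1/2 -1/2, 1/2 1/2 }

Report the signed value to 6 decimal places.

j₁+j₂−J=1  J+j₁−j₂=0  J−j₁+j₂=0  j₁+j₂+J+1=2
(j₁±m₁, j₂±m₂, J±M) = (0,1,1,0,0,0)
P² = 1/2
sum k=1..1:
  [1] −1/1 = -1
S = -1
C² = P²·S² = 1/2 ; C = -0.707107

−√(1/2) = -0.707107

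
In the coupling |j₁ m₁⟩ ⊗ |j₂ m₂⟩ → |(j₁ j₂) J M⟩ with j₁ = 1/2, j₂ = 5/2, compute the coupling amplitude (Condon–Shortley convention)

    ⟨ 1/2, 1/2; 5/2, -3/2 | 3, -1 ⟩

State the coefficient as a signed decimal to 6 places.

triangle: 0!·1!·5!/7! = 120/5040
(j±m)!: 1!·0!·1!·4!·2!·4! = 1152
prefactor² = (2J+1)·Δ·N² = 192
  k=0: +1/(0!·0!·0!·1!·1!·4!) = 1/24
Σ = 1/24  ⇒  CG² = 192·1/24² = 1/3
CG = +√(1/3) = +0.577350

+√(1/3) ≈ +0.577350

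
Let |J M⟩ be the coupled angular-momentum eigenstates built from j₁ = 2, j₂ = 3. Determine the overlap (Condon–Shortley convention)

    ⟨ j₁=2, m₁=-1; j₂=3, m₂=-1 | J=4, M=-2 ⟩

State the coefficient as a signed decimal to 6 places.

-0.188982  (= −√(1/28))

triangle: 1!×3!×5!/10! = 720/3628800
(j±m)!: 1!×3!×2!×4!×2!×6! = 414720
prefactor² = (2J+1)×Δ×N² = 5184/7
  k=0: +1/(0!×1!×3!×2!×0!×3!) = 1/72
  k=1: −1/(1!×0!×2!×1!×1!×4!) = -1/48
Σ = -1/144  ⇒  CG² = 5184/7×(-1/144)² = 1/28
CG = −√(1/28) = -0.188982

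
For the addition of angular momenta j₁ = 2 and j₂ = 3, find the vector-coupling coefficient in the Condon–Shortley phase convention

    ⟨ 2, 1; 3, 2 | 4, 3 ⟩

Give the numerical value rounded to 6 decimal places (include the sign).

j₁+j₂−J=1  J+j₁−j₂=3  J−j₁+j₂=5  j₁+j₂+J+1=10
(j₁±m₁, j₂±m₂, J±M) = (3,1,5,1,7,1)
P² = 6480
sum k=0..1:
  [0] +1/240 = 1/240
  [1] −1/144 = -1/144
S = -1/360
C² = P²·S² = 1/20 ; C = -0.223607

-0.223607  (= −√(1/20))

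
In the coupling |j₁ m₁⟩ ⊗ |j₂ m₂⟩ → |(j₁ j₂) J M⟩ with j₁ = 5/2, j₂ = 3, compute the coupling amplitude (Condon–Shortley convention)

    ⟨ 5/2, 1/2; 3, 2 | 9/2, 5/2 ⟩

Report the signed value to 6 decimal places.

√[10·1!4!5!/11! · 3!2!5!1!7!2!] = √(115200/11)
  +(−1)^0/∏(0,1,2,5,2,0)! = 1/480  (running 1/480)
  +(−1)^1/∏(1,0,1,4,3,1)! = -1/144  (running -7/1440)
⟨..|..⟩ = √(115200/11)·(-7/1440) = -0.497468

-0.497468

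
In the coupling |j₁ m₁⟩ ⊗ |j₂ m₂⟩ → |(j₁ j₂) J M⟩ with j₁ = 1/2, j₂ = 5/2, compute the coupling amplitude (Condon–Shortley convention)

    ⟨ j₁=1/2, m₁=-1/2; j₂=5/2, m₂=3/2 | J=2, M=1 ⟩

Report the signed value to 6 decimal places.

triangle: 1!×0!×4!/6! = 24/720
(j±m)!: 0!×1!×4!×1!×3!×1! = 144
prefactor² = (2J+1)×Δ×N² = 24
  k=1: −1/(1!×0!×0!×3!×0!×1!) = -1/6
Σ = -1/6  ⇒  CG² = 24×(-1/6)² = 2/3
CG = −√(2/3) = -0.816497

−√(2/3) ≈ -0.816497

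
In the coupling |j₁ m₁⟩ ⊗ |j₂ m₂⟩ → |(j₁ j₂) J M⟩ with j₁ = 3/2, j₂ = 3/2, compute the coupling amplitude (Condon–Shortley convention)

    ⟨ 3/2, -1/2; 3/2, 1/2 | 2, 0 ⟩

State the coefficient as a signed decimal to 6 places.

−√(1/4) = -0.500000

j₁+j₂−J=1  J+j₁−j₂=2  J−j₁+j₂=2  j₁+j₂+J+1=6
(j₁±m₁, j₂±m₂, J±M) = (1,2,2,1,2,2)
P² = 4/9
sum k=0..1:
  [0] +1/4 = 1/4
  [1] −1/1 = -1
S = -3/4
C² = P²·S² = 1/4 ; C = -0.500000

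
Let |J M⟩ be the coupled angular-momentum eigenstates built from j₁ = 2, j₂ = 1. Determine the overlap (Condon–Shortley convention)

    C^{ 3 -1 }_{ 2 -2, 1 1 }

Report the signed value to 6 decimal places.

+0.258199

triangle: 0!*4!*2!/7! = 48/5040
(j±m)!: 0!*4!*2!*0!*2!*4! = 2304
prefactor² = (2J+1)*Δ*N² = 768/5
  k=0: +1/(0!*0!*4!*2!*0!*0!) = 1/48
Σ = 1/48  ⇒  CG² = 768/5*1/48² = 1/15
CG = +√(1/15) = +0.258199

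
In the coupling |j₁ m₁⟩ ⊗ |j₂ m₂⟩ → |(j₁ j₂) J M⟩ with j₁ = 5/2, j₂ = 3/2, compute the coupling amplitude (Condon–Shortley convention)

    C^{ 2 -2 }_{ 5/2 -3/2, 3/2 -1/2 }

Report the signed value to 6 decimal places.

triangle: 2!*3!*1!/7! = 12/5040
(j±m)!: 1!*4!*1!*2!*0!*4! = 1152
prefactor² = (2J+1)*Δ*N² = 96/7
  k=1: −1/(1!*1!*3!*0!*0!*1!) = -1/6
Σ = -1/6  ⇒  CG² = 96/7*(-1/6)² = 8/21
CG = −√(8/21) = -0.617213

−√(8/21) = -0.617213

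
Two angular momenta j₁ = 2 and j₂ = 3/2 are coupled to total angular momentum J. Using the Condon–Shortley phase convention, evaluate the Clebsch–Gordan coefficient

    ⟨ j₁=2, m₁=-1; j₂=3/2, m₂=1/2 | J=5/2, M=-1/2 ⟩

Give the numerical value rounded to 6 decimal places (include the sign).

−√(5/14) = -0.597614

j₁+j₂−J=1  J+j₁−j₂=3  J−j₁+j₂=2  j₁+j₂+J+1=7
(j₁±m₁, j₂±m₂, J±M) = (1,3,2,1,2,3)
P² = 72/35
sum k=0..1:
  [0] +1/12 = 1/12
  [1] −1/2 = -1/2
S = -5/12
C² = P²·S² = 5/14 ; C = -0.597614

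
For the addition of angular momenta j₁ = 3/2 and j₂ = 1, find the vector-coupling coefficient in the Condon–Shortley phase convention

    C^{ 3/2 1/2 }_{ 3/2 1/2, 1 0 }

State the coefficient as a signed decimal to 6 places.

+0.258199  (= +√(1/15))

triangle: 1!×2!×1!/5! = 2/120
(j±m)!: 2!×1!×1!×1!×2!×1! = 4
prefactor² = (2J+1)×Δ×N² = 4/15
  k=0: +1/(0!×1!×1!×1!×1!×0!) = 1
  k=1: −1/(1!×0!×0!×0!×2!×1!) = -1/2
Σ = 1/2  ⇒  CG² = 4/15×1/2² = 1/15
CG = +√(1/15) = +0.258199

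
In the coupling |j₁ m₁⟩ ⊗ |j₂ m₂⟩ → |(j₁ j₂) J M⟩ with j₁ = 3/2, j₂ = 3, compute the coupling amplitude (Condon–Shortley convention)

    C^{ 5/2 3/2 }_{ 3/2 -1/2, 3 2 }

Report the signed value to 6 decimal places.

j₁+j₂−J=2  J+j₁−j₂=1  J−j₁+j₂=4  j₁+j₂+J+1=8
(j₁±m₁, j₂±m₂, J±M) = (1,2,5,1,4,1)
P² = 288/7
sum k=1..2:
  [1] −1/24 = -1/24
  [2] +1/12 = 1/12
S = 1/24
C² = P²·S² = 1/14 ; C = +0.267261

+0.267261  (= +√(1/14))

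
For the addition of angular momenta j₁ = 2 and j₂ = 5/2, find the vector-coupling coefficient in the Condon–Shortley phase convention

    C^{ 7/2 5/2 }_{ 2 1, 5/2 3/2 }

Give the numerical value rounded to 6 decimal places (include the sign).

triangle: 1!·3!·4!/9! = 144/362880
(j±m)!: 3!·1!·4!·1!·6!·1! = 103680
prefactor² = (2J+1)·Δ·N² = 2304/7
  k=0: +1/(0!·1!·1!·4!·2!·0!) = 1/48
  k=1: −1/(1!·0!·0!·3!·3!·1!) = -1/36
Σ = -1/144  ⇒  CG² = 2304/7·(-1/144)² = 1/63
CG = −√(1/63) = -0.125988

−√(1/63) = -0.125988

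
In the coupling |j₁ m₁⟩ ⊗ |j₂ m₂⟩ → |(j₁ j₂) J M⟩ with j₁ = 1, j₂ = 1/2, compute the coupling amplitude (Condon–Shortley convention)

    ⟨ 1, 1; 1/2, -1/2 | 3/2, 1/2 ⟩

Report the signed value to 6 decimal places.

+0.577350

j₁+j₂−J=0  J+j₁−j₂=2  J−j₁+j₂=1  j₁+j₂+J+1=4
(j₁±m₁, j₂±m₂, J±M) = (2,0,0,1,2,1)
P² = 4/3
sum k=0..0:
  [0] +1/2 = 1/2
S = 1/2
C² = P²·S² = 1/3 ; C = +0.577350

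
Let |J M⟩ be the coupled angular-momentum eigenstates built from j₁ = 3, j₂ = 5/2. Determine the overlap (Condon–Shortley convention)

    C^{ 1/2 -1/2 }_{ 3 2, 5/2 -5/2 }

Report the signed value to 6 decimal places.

triangle: 5!×1!×0!/7! = 120/5040
(j±m)!: 5!×1!×0!×5!×0!×1! = 14400
prefactor² = (2J+1)×Δ×N² = 4800/7
  k=0: +1/(0!×5!×1!×0!×0!×0!) = 1/120
Σ = 1/120  ⇒  CG² = 4800/7×1/120² = 1/21
CG = +√(1/21) = +0.218218

+√(1/21) ≈ +0.218218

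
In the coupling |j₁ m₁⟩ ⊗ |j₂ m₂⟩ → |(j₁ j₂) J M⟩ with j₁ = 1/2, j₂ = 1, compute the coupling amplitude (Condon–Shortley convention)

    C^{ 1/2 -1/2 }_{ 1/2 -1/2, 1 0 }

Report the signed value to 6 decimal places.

j₁+j₂−J=1  J+j₁−j₂=0  J−j₁+j₂=1  j₁+j₂+J+1=3
(j₁±m₁, j₂±m₂, J±M) = (0,1,1,1,0,1)
P² = 1/3
sum k=1..1:
  [1] −1/1 = -1
S = -1
C² = P²·S² = 1/3 ; C = -0.577350

-0.577350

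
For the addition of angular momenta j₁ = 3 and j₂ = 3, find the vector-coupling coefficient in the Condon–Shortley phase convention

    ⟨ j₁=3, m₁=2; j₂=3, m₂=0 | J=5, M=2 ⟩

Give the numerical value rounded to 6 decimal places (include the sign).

√[11·1!5!5!/12! · 5!1!3!3!7!3!] = √(43200)
  +(−1)^0/∏(0,1,1,3,4,2)! = 1/288  (running 1/288)
  +(−1)^1/∏(1,0,0,2,5,3)! = -1/1440  (running 1/360)
⟨..|..⟩ = √(43200)·(1/360) = +0.577350

+0.577350  (= +√(1/3))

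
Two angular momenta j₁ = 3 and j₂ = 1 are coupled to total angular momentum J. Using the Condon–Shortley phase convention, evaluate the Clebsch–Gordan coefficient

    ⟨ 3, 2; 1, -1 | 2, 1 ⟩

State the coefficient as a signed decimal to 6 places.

+√(10/21) = +0.690066

√[5·2!4!0!/7! · 5!1!0!2!3!1!] = √(480/7)
  +(−1)^0/∏(0,2,1,0,3,0)! = 1/12  (running 1/12)
⟨..|..⟩ = √(480/7)·(1/12) = +0.690066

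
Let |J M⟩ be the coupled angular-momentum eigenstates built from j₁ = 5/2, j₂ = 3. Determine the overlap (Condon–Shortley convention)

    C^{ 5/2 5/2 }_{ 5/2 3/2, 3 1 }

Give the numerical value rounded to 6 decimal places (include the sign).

j₁+j₂−J=3  J+j₁−j₂=2  J−j₁+j₂=3  j₁+j₂+J+1=9
(j₁±m₁, j₂±m₂, J±M) = (4,1,4,2,5,0)
P² = 1152/7
sum k=1..1:
  [1] −1/24 = -1/24
S = -1/24
C² = P²·S² = 2/7 ; C = -0.534522

-0.534522  (= −√(2/7))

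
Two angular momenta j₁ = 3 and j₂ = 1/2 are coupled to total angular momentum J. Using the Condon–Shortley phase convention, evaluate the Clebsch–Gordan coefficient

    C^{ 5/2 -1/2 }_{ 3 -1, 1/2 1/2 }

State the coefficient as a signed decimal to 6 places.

−√(4/7) = -0.755929

√[6·1!5!0!/7! · 2!4!1!0!2!3!] = √(576/7)
  +(−1)^1/∏(1,0,3,0,2,0)! = -1/12  (running -1/12)
⟨..|..⟩ = √(576/7)·(-1/12) = -0.755929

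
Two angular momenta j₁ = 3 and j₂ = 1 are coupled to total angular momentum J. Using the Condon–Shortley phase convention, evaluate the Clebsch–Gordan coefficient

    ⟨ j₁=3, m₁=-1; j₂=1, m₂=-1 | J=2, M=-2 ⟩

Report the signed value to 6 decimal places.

+√(1/21) ≈ +0.218218

j₁+j₂−J=2  J+j₁−j₂=4  J−j₁+j₂=0  j₁+j₂+J+1=7
(j₁±m₁, j₂±m₂, J±M) = (2,4,0,2,0,4)
P² = 768/7
sum k=0..0:
  [0] +1/48 = 1/48
S = 1/48
C² = P²·S² = 1/21 ; C = +0.218218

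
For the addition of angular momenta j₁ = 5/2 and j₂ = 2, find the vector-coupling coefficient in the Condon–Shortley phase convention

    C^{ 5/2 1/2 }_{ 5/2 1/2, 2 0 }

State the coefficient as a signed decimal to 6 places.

j₁+j₂−J=2  J+j₁−j₂=3  J−j₁+j₂=2  j₁+j₂+J+1=8
(j₁±m₁, j₂±m₂, J±M) = (3,2,2,2,3,2)
P² = 72/35
sum k=0..2:
  [0] +1/8 = 1/8
  [1] −1/2 = -1/2
  [2] +1/24 = 1/24
S = -1/3
C² = P²·S² = 8/35 ; C = -0.478091

−√(8/35) = -0.478091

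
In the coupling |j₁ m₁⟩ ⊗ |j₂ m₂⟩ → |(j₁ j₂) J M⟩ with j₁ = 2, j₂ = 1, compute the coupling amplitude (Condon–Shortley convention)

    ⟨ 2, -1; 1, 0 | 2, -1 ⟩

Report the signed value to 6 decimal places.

−√(1/6) ≈ -0.408248

√[5·1!3!1!/6! · 1!3!1!1!1!3!] = √(3/2)
  +(−1)^0/∏(0,1,3,1,0,0)! = 1/6  (running 1/6)
  +(−1)^1/∏(1,0,2,0,1,1)! = -1/2  (running -1/3)
⟨..|..⟩ = √(3/2)·(-1/3) = -0.408248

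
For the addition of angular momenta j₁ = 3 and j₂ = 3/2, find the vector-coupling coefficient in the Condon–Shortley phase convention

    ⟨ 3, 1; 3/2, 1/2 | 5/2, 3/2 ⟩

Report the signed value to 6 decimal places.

-0.591608

triangle: 2!·4!·1!/8! = 48/40320
(j±m)!: 4!·2!·2!·1!·4!·1! = 2304
prefactor² = (2J+1)·Δ·N² = 576/35
  k=1: −1/(1!·1!·1!·1!·3!·0!) = -1/6
  k=2: +1/(2!·0!·0!·0!·4!·1!) = 1/48
Σ = -7/48  ⇒  CG² = 576/35·(-7/48)² = 7/20
CG = −√(7/20) = -0.591608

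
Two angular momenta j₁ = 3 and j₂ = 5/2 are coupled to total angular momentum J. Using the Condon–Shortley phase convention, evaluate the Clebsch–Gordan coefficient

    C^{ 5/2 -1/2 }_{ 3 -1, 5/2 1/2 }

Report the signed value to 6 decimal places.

√[6·3!3!2!/9! · 2!4!3!2!2!3!] = √(288/35)
  +(−1)^1/∏(1,2,3,2,0,0)! = -1/24  (running -1/24)
  +(−1)^2/∏(2,1,2,1,1,1)! = 1/4  (running 5/24)
  +(−1)^3/∏(3,0,1,0,2,2)! = -1/24  (running 1/6)
⟨..|..⟩ = √(288/35)·(1/6) = +0.478091

+√(8/35) = +0.478091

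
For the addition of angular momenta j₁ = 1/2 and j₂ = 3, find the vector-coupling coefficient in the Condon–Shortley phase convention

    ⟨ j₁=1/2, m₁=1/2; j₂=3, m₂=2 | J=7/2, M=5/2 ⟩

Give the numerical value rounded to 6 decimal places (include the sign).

+√(6/7) ≈ +0.925820

triangle: 0!·1!·6!/8! = 720/40320
(j±m)!: 1!·0!·5!·1!·6!·1! = 86400
prefactor² = (2J+1)·Δ·N² = 86400/7
  k=0: +1/(0!·0!·0!·5!·1!·1!) = 1/120
Σ = 1/120  ⇒  CG² = 86400/7·1/120² = 6/7
CG = +√(6/7) = +0.925820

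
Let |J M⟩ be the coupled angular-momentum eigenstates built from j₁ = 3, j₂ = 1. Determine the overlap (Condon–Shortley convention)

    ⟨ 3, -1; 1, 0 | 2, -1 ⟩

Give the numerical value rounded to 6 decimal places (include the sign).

√[5·2!4!0!/7! · 2!4!1!1!1!3!] = √(96/7)
  +(−1)^1/∏(1,1,3,0,1,0)! = -1/6  (running -1/6)
⟨..|..⟩ = √(96/7)·(-1/6) = -0.617213

−√(8/21) ≈ -0.617213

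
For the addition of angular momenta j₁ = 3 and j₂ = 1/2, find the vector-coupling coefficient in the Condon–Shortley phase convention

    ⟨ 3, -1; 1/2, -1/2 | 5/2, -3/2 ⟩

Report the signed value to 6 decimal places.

+√(2/7) = +0.534522

√[6·1!5!0!/7! · 2!4!0!1!1!4!] = √(1152/7)
  +(−1)^0/∏(0,1,4,0,1,0)! = 1/24  (running 1/24)
⟨..|..⟩ = √(1152/7)·(1/24) = +0.534522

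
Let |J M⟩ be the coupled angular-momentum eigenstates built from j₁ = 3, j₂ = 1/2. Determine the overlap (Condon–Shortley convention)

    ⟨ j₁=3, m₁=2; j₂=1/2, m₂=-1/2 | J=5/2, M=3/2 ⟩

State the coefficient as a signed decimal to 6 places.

j₁+j₂−J=1  J+j₁−j₂=5  J−j₁+j₂=0  j₁+j₂+J+1=7
(j₁±m₁, j₂±m₂, J±M) = (5,1,0,1,4,1)
P² = 2880/7
sum k=0..0:
  [0] +1/24 = 1/24
S = 1/24
C² = P²·S² = 5/7 ; C = +0.845154

+0.845154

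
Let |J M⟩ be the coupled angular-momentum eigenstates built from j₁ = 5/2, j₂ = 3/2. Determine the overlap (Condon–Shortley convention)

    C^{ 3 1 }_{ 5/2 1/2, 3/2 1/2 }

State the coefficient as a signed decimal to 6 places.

−√(1/60) = -0.129099

√[7·1!4!2!/8! · 3!2!2!1!4!2!] = √(48/5)
  +(−1)^0/∏(0,1,2,2,2,0)! = 1/8  (running 1/8)
  +(−1)^1/∏(1,0,1,1,3,1)! = -1/6  (running -1/24)
⟨..|..⟩ = √(48/5)·(-1/24) = -0.129099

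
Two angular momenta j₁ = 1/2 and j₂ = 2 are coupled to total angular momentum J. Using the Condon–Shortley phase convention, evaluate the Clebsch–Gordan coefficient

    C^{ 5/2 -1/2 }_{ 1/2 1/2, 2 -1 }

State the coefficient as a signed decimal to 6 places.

j₁+j₂−J=0  J+j₁−j₂=1  J−j₁+j₂=4  j₁+j₂+J+1=6
(j₁±m₁, j₂±m₂, J±M) = (1,0,1,3,2,3)
P² = 72/5
sum k=0..0:
  [0] +1/6 = 1/6
S = 1/6
C² = P²·S² = 2/5 ; C = +0.632456

+0.632456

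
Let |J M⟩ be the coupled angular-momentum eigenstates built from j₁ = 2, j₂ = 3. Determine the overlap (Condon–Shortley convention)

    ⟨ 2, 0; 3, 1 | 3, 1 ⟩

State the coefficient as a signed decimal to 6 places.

√[7·2!2!4!/9! · 2!2!4!2!4!2!] = √(256/15)
  +(−1)^0/∏(0,2,2,4,0,0)! = 1/96  (running 1/96)
  +(−1)^1/∏(1,1,1,3,1,1)! = -1/6  (running -5/32)
  +(−1)^2/∏(2,0,0,2,2,2)! = 1/16  (running -3/32)
⟨..|..⟩ = √(256/15)·(-3/32) = -0.387298

−√(3/20) ≈ -0.387298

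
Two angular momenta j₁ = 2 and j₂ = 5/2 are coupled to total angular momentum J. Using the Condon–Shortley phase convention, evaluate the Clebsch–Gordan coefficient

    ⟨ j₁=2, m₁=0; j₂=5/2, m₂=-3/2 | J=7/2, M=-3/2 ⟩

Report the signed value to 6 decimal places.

+√(2/7) ≈ +0.534522

√[8·1!3!4!/9! · 2!2!1!4!2!5!] = √(512/7)
  +(−1)^0/∏(0,1,2,1,1,3)! = 1/12  (running 1/12)
  +(−1)^1/∏(1,0,1,0,2,4)! = -1/48  (running 1/16)
⟨..|..⟩ = √(512/7)·(1/16) = +0.534522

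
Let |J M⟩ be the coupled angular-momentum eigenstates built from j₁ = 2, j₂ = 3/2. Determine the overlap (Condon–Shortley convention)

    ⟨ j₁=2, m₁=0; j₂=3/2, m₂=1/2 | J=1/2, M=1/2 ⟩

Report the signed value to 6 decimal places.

+√(1/5) = +0.447214

j₁+j₂−J=3  J+j₁−j₂=1  J−j₁+j₂=0  j₁+j₂+J+1=5
(j₁±m₁, j₂±m₂, J±M) = (2,2,2,1,1,0)
P² = 4/5
sum k=2..2:
  [2] +1/2 = 1/2
S = 1/2
C² = P²·S² = 1/5 ; C = +0.447214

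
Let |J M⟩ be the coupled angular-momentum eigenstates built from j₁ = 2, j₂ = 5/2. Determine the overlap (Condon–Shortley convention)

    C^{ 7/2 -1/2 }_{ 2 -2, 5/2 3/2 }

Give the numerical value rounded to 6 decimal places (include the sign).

-0.450749  (= −√(64/315))

triangle: 1!*3!*4!/9! = 144/362880
(j±m)!: 0!*4!*4!*1!*3!*4! = 82944
prefactor² = (2J+1)*Δ*N² = 9216/35
  k=1: −1/(1!*0!*3!*3!*0!*1!) = -1/36
Σ = -1/36  ⇒  CG² = 9216/35*(-1/36)² = 64/315
CG = −√(64/315) = -0.450749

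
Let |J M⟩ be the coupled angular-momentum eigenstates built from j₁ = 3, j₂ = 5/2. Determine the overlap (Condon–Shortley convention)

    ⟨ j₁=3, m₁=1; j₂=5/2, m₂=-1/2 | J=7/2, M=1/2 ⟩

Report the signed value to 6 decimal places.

-0.125988  (= −√(1/63))

triangle: 2!·4!·3!/10! = 288/3628800
(j±m)!: 4!·2!·2!·3!·4!·3! = 82944
prefactor² = (2J+1)·Δ·N² = 9216/175
  k=0: +1/(0!·2!·2!·2!·2!·1!) = 1/16
  k=1: −1/(1!·1!·1!·1!·3!·2!) = -1/12
  k=2: +1/(2!·0!·0!·0!·4!·3!) = 1/288
Σ = -5/288  ⇒  CG² = 9216/175·(-5/288)² = 1/63
CG = −√(1/63) = -0.125988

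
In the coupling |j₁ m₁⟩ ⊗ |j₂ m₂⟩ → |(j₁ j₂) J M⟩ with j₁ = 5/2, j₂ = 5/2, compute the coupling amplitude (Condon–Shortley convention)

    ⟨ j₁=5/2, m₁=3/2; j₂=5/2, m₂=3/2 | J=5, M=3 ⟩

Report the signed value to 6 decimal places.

+√(5/9) = +0.745356

triangle: 0!·5!·5!/11! = 14400/39916800
(j±m)!: 4!·1!·4!·1!·8!·2! = 46448640
prefactor² = (2J+1)·Δ·N² = 184320
  k=0: +1/(0!·0!·1!·4!·4!·1!) = 1/576
Σ = 1/576  ⇒  CG² = 184320·1/576² = 5/9
CG = +√(5/9) = +0.745356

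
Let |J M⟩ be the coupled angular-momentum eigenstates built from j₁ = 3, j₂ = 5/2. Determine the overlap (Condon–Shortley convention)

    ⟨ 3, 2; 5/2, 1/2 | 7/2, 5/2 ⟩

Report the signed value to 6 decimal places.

triangle: 2!*4!*3!/10! = 288/3628800
(j±m)!: 5!*1!*3!*2!*6!*1! = 1036800
prefactor² = (2J+1)*Δ*N² = 4608/7
  k=0: +1/(0!*2!*1!*3!*3!*0!) = 1/72
  k=1: −1/(1!*1!*0!*2!*4!*1!) = -1/48
Σ = -1/144  ⇒  CG² = 4608/7*(-1/144)² = 2/63
CG = −√(2/63) = -0.178174

−√(2/63) = -0.178174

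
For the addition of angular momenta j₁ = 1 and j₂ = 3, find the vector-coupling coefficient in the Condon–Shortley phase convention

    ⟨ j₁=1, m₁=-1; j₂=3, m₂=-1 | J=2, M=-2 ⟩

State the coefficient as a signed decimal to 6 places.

+√(1/21) = +0.218218

triangle: 2!·0!·4!/7! = 48/5040
(j±m)!: 0!·2!·2!·4!·0!·4! = 2304
prefactor² = (2J+1)·Δ·N² = 768/7
  k=2: +1/(2!·0!·0!·0!·0!·4!) = 1/48
Σ = 1/48  ⇒  CG² = 768/7·1/48² = 1/21
CG = +√(1/21) = +0.218218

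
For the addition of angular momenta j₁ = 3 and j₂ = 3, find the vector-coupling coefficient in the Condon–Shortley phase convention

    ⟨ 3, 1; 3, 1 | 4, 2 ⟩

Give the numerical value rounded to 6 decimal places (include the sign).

triangle: 2!*4!*4!/11! = 1152/39916800
(j±m)!: 4!*2!*4!*2!*6!*2! = 3317760
prefactor² = (2J+1)*Δ*N² = 331776/385
  k=0: +1/(0!*2!*2!*4!*2!*0!) = 1/192
  k=1: −1/(1!*1!*1!*3!*3!*1!) = -1/36
  k=2: +1/(2!*0!*0!*2!*4!*2!) = 1/192
Σ = -5/288  ⇒  CG² = 331776/385*(-5/288)² = 20/77
CG = −√(20/77) = -0.509647

−√(20/77) ≈ -0.509647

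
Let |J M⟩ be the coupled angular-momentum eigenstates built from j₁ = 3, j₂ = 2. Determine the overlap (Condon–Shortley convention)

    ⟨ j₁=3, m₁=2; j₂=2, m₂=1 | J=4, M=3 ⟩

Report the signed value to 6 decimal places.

+√(1/20) = +0.223607

j₁+j₂−J=1  J+j₁−j₂=5  J−j₁+j₂=3  j₁+j₂+J+1=10
(j₁±m₁, j₂±m₂, J±M) = (5,1,3,1,7,1)
P² = 6480
sum k=0..1:
  [0] +1/144 = 1/144
  [1] −1/240 = -1/240
S = 1/360
C² = P²·S² = 1/20 ; C = +0.223607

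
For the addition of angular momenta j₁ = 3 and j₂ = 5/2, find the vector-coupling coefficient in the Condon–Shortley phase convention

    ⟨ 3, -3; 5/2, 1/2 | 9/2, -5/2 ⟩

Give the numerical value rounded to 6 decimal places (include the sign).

−√(3/11) ≈ -0.522233

√[10·1!5!4!/11! · 0!6!3!2!2!7!] = √(691200/11)
  +(−1)^1/∏(1,0,5,2,0,2)! = -1/480  (running -1/480)
⟨..|..⟩ = √(691200/11)·(-1/480) = -0.522233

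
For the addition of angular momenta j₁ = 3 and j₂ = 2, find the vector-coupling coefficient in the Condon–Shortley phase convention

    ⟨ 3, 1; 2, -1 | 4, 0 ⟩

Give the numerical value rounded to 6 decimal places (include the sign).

+√(5/14) ≈ +0.597614

√[9·1!5!3!/10! · 4!2!1!3!4!4!] = √(10368/35)
  +(−1)^0/∏(0,1,2,1,3,2)! = 1/24  (running 1/24)
  +(−1)^1/∏(1,0,1,0,4,3)! = -1/144  (running 5/144)
⟨..|..⟩ = √(10368/35)·(5/144) = +0.597614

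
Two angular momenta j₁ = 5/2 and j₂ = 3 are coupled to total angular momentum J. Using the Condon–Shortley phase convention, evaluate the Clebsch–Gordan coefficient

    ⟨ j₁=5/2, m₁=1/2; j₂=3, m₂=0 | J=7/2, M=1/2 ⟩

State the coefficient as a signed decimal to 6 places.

√[8·2!3!4!/10! · 3!2!3!3!4!3!] = √(6912/175)
  +(−1)^0/∏(0,2,2,3,1,1)! = 1/24  (running 1/24)
  +(−1)^1/∏(1,1,1,2,2,2)! = -1/8  (running -1/12)
  +(−1)^2/∏(2,0,0,1,3,3)! = 1/72  (running -5/72)
⟨..|..⟩ = √(6912/175)·(-5/72) = -0.436436

-0.436436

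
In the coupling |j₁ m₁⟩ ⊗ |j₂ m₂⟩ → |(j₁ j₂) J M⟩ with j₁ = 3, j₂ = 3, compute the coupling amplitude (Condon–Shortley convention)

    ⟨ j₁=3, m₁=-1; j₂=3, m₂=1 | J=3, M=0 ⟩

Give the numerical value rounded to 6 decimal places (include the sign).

+0.408248

j₁+j₂−J=3  J+j₁−j₂=3  J−j₁+j₂=3  j₁+j₂+J+1=10
(j₁±m₁, j₂±m₂, J±M) = (2,4,4,2,3,3)
P² = 864/25
sum k=1..3:
  [1] −1/72 = -1/72
  [2] +1/8 = 1/8
  [3] −1/24 = -1/24
S = 5/72
C² = P²·S² = 1/6 ; C = +0.408248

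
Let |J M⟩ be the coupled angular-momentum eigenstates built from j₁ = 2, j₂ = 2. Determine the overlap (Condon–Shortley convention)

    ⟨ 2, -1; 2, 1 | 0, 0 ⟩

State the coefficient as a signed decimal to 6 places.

−√(1/5) ≈ -0.447214

triangle: 4!*0!*0!/5! = 24/120
(j±m)!: 1!*3!*3!*1!*0!*0! = 36
prefactor² = (2J+1)*Δ*N² = 36/5
  k=3: −1/(3!*1!*0!*0!*0!*0!) = -1/6
Σ = -1/6  ⇒  CG² = 36/5*(-1/6)² = 1/5
CG = −√(1/5) = -0.447214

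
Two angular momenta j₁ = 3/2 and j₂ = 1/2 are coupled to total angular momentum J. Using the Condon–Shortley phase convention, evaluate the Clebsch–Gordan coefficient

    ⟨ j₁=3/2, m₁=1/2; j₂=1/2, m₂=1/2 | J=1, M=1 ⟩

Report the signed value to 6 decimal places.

j₁+j₂−J=1  J+j₁−j₂=2  J−j₁+j₂=0  j₁+j₂+J+1=4
(j₁±m₁, j₂±m₂, J±M) = (2,1,1,0,2,0)
P² = 1
sum k=1..1:
  [1] −1/2 = -1/2
S = -1/2
C² = P²·S² = 1/4 ; C = -0.500000

−√(1/4) = -0.500000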